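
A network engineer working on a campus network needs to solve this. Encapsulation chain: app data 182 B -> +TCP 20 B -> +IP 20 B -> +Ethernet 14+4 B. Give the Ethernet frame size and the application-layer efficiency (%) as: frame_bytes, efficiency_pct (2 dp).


TCP segment = 182 + 20 = 202 B
IP packet = 202 + 20 = 222 B
Ethernet frame = 222 + 14 + 4 = 240 B
Efficiency = app / frame = 182 / 240 = 0.758333 = 75.8333% -> 75.83% (2 dp)

240, 75.83


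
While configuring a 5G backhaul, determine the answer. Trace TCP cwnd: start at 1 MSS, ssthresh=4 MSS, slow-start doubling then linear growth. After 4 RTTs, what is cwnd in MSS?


RTT 0: cwnd = 1 MSS (initial)
RTT 1: cwnd = 2 MSS (slow start, doubled)
RTT 2: cwnd = 4 MSS (slow start, doubled)
RTT 3: cwnd = 5 MSS (congestion avoidance, +1)
RTT 4: cwnd = 6 MSS (congestion avoidance, +1)

6


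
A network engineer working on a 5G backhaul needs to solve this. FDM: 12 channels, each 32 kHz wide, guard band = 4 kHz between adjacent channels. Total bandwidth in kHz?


Given: 12 channels, 32 kHz each, guard = 4 kHz
Channel bandwidth = 12 * 32 = 384 kHz
Guard bands = 11 gaps * 4 kHz = 44 kHz
Total = 384 + 44 = 428 kHz

428


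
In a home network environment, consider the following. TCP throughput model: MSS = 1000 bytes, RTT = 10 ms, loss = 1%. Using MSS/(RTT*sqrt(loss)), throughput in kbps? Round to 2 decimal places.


Given: MSS = 1000 bytes, RTT = 10 ms, loss = 1%
RTT in seconds = 10 / 1000 = 0.01
Loss rate = 1% = 0.01
sqrt(loss) = sqrt(0.01) = 0.1
Throughput (bytes/s) = 1000 / (0.01 * 0.1) = 1000000.0000
Throughput (kbps) = 1000000.0000 * 8 / 1000 = 8000.000000 -> 8000.00 kbps (2 dp)

8000.00


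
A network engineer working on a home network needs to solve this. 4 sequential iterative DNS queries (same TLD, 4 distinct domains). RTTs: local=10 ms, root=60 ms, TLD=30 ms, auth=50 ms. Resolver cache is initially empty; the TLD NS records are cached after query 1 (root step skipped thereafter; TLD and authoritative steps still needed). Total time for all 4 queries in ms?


Lookup 1 (cold cache): local + root + TLD + auth = 10 + 60 + 30 + 50 = 150 ms
Lookups 2..4 (TLD NS cached -> skip root; new domain -> still ask TLD and auth): local + TLD + auth = 10 + 30 + 50 = 90 ms each
Remaining 3 lookups: 3 * 90 = 270 ms
Total = 150 + 270 = 420 ms

420


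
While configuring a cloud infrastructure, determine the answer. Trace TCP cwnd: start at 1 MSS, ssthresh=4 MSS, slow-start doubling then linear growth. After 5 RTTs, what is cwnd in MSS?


RTT 0: cwnd = 1 MSS (initial)
RTT 1: cwnd = 2 MSS (slow start, doubled)
RTT 2: cwnd = 4 MSS (slow start, doubled)
RTT 3: cwnd = 5 MSS (congestion avoidance, +1)
RTT 4: cwnd = 6 MSS (congestion avoidance, +1)
RTT 5: cwnd = 7 MSS (congestion avoidance, +1)

7


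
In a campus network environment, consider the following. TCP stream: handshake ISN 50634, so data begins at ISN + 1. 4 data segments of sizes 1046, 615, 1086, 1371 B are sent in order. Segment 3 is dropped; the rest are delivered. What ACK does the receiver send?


SYN uses sequence number 50634; first data byte = ISN + 1 = 50635.
Segment 1: SEQ = 50635, len = 1046 B, covers [50635, 51680]
Segment 2: SEQ = 51681, len = 615 B, covers [51681, 52295]
Segment 3: SEQ = 52296, len = 1086 B, covers [52296, 53381] [LOST]
Segment 4: SEQ = 53382, len = 1371 B, covers [53382, 54752]
In-order data received: bytes [50635, 52295] (segments 1..2).
Segment 3 missing -> gap begins at byte 52296; later segments buffered out of order.
Cumulative ACK = next expected in-order byte = 50635 + 1046 + 615 = 52296

52296


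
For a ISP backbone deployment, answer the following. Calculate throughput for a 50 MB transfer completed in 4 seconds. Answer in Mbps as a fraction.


Given: file = 50 MB, time = 4 s
File in Mb = 50 * 8 = 400 Mb
Throughput = 400 / 4 Mbps
Throughput = 100 Mbps

100


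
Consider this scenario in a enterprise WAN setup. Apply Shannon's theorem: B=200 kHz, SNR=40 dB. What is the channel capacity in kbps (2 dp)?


Given: B = 200 kHz, SNR = 40 dB
SNR linear = 10^(40/10) = 10000
1 + SNR = 10001
log2(10001) = 13.2878566418
C = 200 * 1000 * 13.2878566418 = 2657571.3284 bps
C = 2657.571328 kbps -> 2657.57 kbps (2 dp)

2657.57


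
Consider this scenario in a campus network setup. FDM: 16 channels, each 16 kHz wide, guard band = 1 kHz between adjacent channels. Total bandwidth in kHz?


Given: 16 channels, 16 kHz each, guard = 1 kHz
Channel bandwidth = 16 * 16 = 256 kHz
Guard bands = 15 gaps * 1 kHz = 15 kHz
Total = 256 + 15 = 271 kHz

271


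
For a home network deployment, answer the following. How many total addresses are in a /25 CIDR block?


Given: CIDR prefix /25
Host bits = 32 - 25 = 7
Total addresses = 2^7 = 128

128


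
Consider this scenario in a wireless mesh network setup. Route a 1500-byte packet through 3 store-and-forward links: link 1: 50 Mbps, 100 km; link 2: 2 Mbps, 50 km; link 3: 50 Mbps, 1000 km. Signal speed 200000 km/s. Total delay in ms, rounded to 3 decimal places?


Packet = 1500 bytes = 12000 bits. Store-and-forward: sum (t_trans + t_prop) per link.
Link 1: t_trans = 12000/(50*10^6) s = 0.2400 ms; t_prop = 100/200000 s = 0.5000 ms; subtotal = 0.7400 ms
Link 2: t_trans = 12000/(2*10^6) s = 6.0000 ms; t_prop = 50/200000 s = 0.2500 ms; subtotal = 6.2500 ms
Link 3: t_trans = 12000/(50*10^6) s = 0.2400 ms; t_prop = 1000/200000 s = 5.0000 ms; subtotal = 5.2400 ms
End-to-end = 0.7400 + 6.2500 + 5.2400 = 12.2300 ms -> 12.230 ms (3 dp)

12.230


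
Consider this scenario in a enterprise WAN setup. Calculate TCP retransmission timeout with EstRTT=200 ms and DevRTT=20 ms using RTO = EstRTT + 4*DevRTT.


Given: EstRTT = 200 ms, DevRTT = 20 ms
Timeout = EstRTT + 4 * DevRTT
4 * DevRTT = 4 * 20 = 80
Timeout = 200 + 80 = 280 ms

280


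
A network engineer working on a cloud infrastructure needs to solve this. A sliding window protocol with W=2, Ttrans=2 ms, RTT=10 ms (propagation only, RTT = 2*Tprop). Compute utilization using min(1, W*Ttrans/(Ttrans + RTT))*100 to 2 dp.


Given: W = 2, Ttrans = 2 ms, RTT = 10 ms (= 2 * Tprop, Tprop = 5 ms)
Cycle time = Ttrans + RTT = 2 + 10 = 12 ms (first packet sent until its ACK returns)
W * Ttrans = 2 * 2 = 4 ms of sending per cycle
W * Ttrans / (Ttrans + RTT) = 4 / 12 = 0.333333
U = min(1, 0.333333) = 0.333333
U% = 33.33%

33.33


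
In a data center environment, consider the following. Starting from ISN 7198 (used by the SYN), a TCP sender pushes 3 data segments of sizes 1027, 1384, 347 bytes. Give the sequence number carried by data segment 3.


The SYN occupies sequence number ISN = 7198, so the first data byte is ISN + 1 = 7199.
SEQ of data segment i = (ISN + 1) + sum of payload sizes of segments 1..i-1.
Segment 1: SEQ = 7199, payload = 1027 bytes
Segment 2: SEQ = 8226, payload = 1384 bytes
Segment 3: SEQ = 9610, payload = 347 bytes
SEQ of segment 3 = 7199 + 1027 + 1384 = 9610

9610


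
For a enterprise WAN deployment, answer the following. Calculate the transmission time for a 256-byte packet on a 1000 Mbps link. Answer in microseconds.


Given: packet = 256 bytes, bandwidth = 1000 Mbps
Packet in bits = 256 * 8 = 2048 bits
Bandwidth = 1000 * 10^6 = 1000000000 bps
Time = 2048 / 1000000000 seconds
Time in us = 2048 * 10^6 / 1000000000 = 2.048

2.048


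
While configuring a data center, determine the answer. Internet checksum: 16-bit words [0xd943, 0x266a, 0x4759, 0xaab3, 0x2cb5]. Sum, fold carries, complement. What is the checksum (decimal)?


Given words: [0xd943, 0x266a, 0x4759, 0xaab3, 0x2cb5]
Step 1: Sum all words
Raw sum = 55619 + 9834 + 18265 + 43699 + 11445 = 138862
Step 2: Fold carry: (7790 + 2) = 7792
One's complement = ~7792 & 0xFFFF = 57743

57743


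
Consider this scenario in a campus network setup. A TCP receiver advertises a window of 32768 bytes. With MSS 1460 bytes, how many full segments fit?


Given: RWND = 32768 bytes, MSS = 1460 bytes
Full segments = floor(RWND / MSS)
Full segments = floor(32768 / 1460)
Full segments = floor(22.4438) = 22

22


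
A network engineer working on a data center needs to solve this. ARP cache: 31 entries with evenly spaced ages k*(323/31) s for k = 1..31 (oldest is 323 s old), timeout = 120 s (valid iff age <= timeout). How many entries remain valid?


Ages are k * 323/31 s for k = 1..31 (spacing = 10.4194 s).
Entry k is valid iff k * 323/31 <= 120 iff k <= 31 * 120 / 323 = 11.5170
n_valid = floor(11.5170) = 11
(n_stale = 31 - 11 = 20)

11


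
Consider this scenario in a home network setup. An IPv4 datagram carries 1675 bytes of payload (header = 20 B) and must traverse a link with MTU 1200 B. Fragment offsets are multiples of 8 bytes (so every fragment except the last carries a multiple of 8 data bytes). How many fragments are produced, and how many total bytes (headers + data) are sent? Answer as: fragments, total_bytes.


Max data per non-final fragment = floor((MTU - header)/8)*8 = floor((1200 - 20)/8)*8 = floor(1180/8)*8 = 1176 B
Final fragment needs no 8-byte alignment: it can carry up to MTU - header = 1180 B
Non-final fragments needed = ceil((payload - 1180) / 1176) = ceil(495/1176) = ceil(0.4209) = 1
Number of fragments = 1 + 1 = 2
Fragment sizes (data): 1 * 1176 B + 499 B (last, 499 <= 1180 OK)
Total bytes sent = payload + n_frags * header = 1675 + 2*20 = 1675 + 40 = 1715 B

2, 1715


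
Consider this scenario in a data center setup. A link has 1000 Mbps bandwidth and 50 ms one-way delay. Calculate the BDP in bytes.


Given: bandwidth = 1000 Mbps, delay = 50 ms
BDP in bits = 1000 * 10^6 * 50 / 1000
BDP in bits = 50000000
BDP in bytes = 50000000 / 8 = 6250000

6250000


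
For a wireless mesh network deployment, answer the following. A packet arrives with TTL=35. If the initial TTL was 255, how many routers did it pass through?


Given: initial TTL = 255, received TTL = 35
Hops = initial TTL - received TTL
Hops = 255 - 35 = 220

220


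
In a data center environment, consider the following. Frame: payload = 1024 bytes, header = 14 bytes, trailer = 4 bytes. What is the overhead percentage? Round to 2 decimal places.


Given: payload = 1024 B, header = 14 B, trailer = 4 B
Overhead bytes = header + trailer = 14 + 4 = 18
Total frame = payload + overhead = 1024 + 18 = 1042
Overhead % = 18 / 1042 * 100 = 1.7274% -> 1.73% (2 dp)

1.73


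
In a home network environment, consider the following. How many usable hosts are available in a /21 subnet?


Given: subnet mask /21
Host bits = 32 - 21 = 11
Total addresses = 2^11 = 2048
Usable hosts = 2048 - 2 (network + broadcast) = 2046

2046


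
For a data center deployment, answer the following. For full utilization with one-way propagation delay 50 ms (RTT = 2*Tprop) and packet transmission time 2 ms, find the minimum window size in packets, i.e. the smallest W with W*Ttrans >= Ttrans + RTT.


Given: Ttrans = 2 ms, RTT = 100 ms (= 2 * Tprop, Tprop = 50 ms)
Time until first ACK returns = Ttrans + RTT = 2 + 100 = 102 ms
Need W * Ttrans >= Ttrans + RTT  ->  W >= (Ttrans + RTT) / Ttrans
(Ttrans + RTT) / Ttrans = 102 / 2 = 51
W_min = ceil(51) = 51

51


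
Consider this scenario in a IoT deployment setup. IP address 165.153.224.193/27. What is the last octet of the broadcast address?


Given: IP = 165.153.224.193, prefix = /27
Host bits = 32 - 27 = 5
Network last octet = 193 AND mask = 192
Host part size = 2^5 - 1 = 31
Broadcast last octet = 192 OR 31 = 223

223


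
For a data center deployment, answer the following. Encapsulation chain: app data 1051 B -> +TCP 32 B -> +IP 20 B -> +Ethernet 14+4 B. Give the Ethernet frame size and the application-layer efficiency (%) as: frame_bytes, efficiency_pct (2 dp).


TCP segment = 1051 + 32 = 1083 B
IP packet = 1083 + 20 = 1103 B
Ethernet frame = 1103 + 14 + 4 = 1121 B
Efficiency = app / frame = 1051 / 1121 = 0.937556 = 93.7556% -> 93.76% (2 dp)

1121, 93.76


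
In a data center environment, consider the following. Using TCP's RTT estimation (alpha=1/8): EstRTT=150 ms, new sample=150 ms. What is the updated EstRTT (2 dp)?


Given: EstRTT = 150 ms, SampleRTT = 150 ms, alpha = 1/8
New EstRTT = (1 - alpha) * EstRTT + alpha * SampleRTT
(7/8) * 150 = 131.25
(1/8) * 150 = 18.75
New EstRTT = 131.25 + 18.75 = 150 ms -> 150.00 ms (2 dp)

150.00


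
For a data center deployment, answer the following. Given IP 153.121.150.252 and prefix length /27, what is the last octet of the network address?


Given: IP = 153.121.150.252, prefix = /27
Subnet mask = 255.255.255.224
Last octet of IP: 252
Last octet of mask: 224
Network last octet = 252 AND 224 = 224

224


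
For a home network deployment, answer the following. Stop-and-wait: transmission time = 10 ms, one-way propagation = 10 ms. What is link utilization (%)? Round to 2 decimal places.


Given: Ttrans = 10 ms, Tprop = 10 ms
RTT = 2 * Tprop = 2 * 10 = 20 ms
U = Ttrans / (Ttrans + RTT)
U = 10 / (10 + 20)
U = 10 / 30 = 0.333333
U% = 33.33%

33.33


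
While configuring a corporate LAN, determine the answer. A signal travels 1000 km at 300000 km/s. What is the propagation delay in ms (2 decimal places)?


Given: distance = 1000 km, speed = 300000 km/s
Delay = distance / speed = 1000 / 300000 seconds
Delay in ms = 1000 * 1000 / 300000
Delay = 3.3333 ms
Rounded to 2 dp = 3.33 ms

3.33


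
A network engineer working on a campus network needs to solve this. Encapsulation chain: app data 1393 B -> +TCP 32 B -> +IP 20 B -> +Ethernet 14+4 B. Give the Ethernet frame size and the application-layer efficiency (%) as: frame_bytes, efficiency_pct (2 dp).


TCP segment = 1393 + 32 = 1425 B
IP packet = 1425 + 20 = 1445 B
Ethernet frame = 1445 + 14 + 4 = 1463 B
Efficiency = app / frame = 1393 / 1463 = 0.952153 = 95.2153% -> 95.22% (2 dp)

1463, 95.22


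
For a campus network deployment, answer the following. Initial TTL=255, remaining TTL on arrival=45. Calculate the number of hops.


Given: initial TTL = 255, received TTL = 45
Hops = initial TTL - received TTL
Hops = 255 - 45 = 210

210


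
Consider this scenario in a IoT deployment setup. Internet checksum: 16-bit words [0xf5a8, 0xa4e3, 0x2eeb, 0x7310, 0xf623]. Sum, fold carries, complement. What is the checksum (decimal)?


Given words: [0xf5a8, 0xa4e3, 0x2eeb, 0x7310, 0xf623]
Step 1: Sum all words
Raw sum = 62888 + 42211 + 12011 + 29456 + 63011 = 209577
Step 2: Fold carry: (12969 + 3) = 12972
One's complement = ~12972 & 0xFFFF = 52563

52563


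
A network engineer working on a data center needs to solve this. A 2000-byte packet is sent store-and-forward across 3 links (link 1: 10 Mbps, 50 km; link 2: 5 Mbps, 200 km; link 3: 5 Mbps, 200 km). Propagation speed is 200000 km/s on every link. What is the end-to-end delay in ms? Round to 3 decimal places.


Packet = 2000 bytes = 16000 bits. Store-and-forward: sum (t_trans + t_prop) per link.
Link 1: t_trans = 16000/(10*10^6) s = 1.6000 ms; t_prop = 50/200000 s = 0.2500 ms; subtotal = 1.8500 ms
Link 2: t_trans = 16000/(5*10^6) s = 3.2000 ms; t_prop = 200/200000 s = 1.0000 ms; subtotal = 4.2000 ms
Link 3: t_trans = 16000/(5*10^6) s = 3.2000 ms; t_prop = 200/200000 s = 1.0000 ms; subtotal = 4.2000 ms
End-to-end = 1.8500 + 4.2000 + 4.2000 = 10.2500 ms -> 10.250 ms (3 dp)

10.250


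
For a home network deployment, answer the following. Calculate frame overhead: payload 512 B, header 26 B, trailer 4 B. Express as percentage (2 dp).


Given: payload = 512 B, header = 26 B, trailer = 4 B
Overhead bytes = header + trailer = 26 + 4 = 30
Total frame = payload + overhead = 512 + 30 = 542
Overhead % = 30 / 542 * 100 = 5.5351% -> 5.54% (2 dp)

5.54


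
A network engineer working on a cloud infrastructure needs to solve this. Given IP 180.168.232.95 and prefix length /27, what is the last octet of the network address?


Given: IP = 180.168.232.95, prefix = /27
Subnet mask = 255.255.255.224
Last octet of IP: 95
Last octet of mask: 224
Network last octet = 95 AND 224 = 64

64


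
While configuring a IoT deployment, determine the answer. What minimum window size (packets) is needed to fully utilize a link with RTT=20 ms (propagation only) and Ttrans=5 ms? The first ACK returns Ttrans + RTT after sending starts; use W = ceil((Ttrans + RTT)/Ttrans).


Given: Ttrans = 5 ms, RTT = 20 ms (= 2 * Tprop, Tprop = 10 ms)
Time until first ACK returns = Ttrans + RTT = 5 + 20 = 25 ms
Need W * Ttrans >= Ttrans + RTT  ->  W >= (Ttrans + RTT) / Ttrans
(Ttrans + RTT) / Ttrans = 25 / 5 = 5
W_min = ceil(5) = 5

5


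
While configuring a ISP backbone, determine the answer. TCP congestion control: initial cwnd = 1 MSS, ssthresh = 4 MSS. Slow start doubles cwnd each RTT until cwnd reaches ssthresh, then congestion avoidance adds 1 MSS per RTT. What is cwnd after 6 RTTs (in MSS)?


RTT 0: cwnd = 1 MSS (initial)
RTT 1: cwnd = 2 MSS (slow start, doubled)
RTT 2: cwnd = 4 MSS (slow start, doubled)
RTT 3: cwnd = 5 MSS (congestion avoidance, +1)
RTT 4: cwnd = 6 MSS (congestion avoidance, +1)
RTT 5: cwnd = 7 MSS (congestion avoidance, +1)
RTT 6: cwnd = 8 MSS (congestion avoidance, +1)

8


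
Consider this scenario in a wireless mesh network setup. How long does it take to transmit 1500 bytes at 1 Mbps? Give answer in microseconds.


Given: packet = 1500 bytes, bandwidth = 1 Mbps
Packet in bits = 1500 * 8 = 12000 bits
Bandwidth = 1 * 10^6 = 1000000 bps
Time = 12000 / 1000000 seconds
Time in us = 12000 * 10^6 / 1000000 = 12000

12000


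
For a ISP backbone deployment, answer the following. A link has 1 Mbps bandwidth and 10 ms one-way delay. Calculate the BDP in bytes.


Given: bandwidth = 1 Mbps, delay = 10 ms
BDP in bits = 1 * 10^6 * 10 / 1000
BDP in bits = 10000
BDP in bytes = 10000 / 8 = 1250

1250


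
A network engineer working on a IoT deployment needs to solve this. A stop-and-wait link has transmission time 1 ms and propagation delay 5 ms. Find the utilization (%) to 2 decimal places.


Given: Ttrans = 1 ms, Tprop = 5 ms
RTT = 2 * Tprop = 2 * 5 = 10 ms
U = Ttrans / (Ttrans + RTT)
U = 1 / (1 + 10)
U = 1 / 11 = 0.090909
U% = 9.09%

9.09


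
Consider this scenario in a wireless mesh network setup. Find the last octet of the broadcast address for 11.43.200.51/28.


Given: IP = 11.43.200.51, prefix = /28
Host bits = 32 - 28 = 4
Network last octet = 51 AND mask = 48
Host part size = 2^4 - 1 = 15
Broadcast last octet = 48 OR 15 = 63

63


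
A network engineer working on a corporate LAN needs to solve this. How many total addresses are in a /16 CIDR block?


Given: CIDR prefix /16
Host bits = 32 - 16 = 16
Total addresses = 2^16 = 65536

65536


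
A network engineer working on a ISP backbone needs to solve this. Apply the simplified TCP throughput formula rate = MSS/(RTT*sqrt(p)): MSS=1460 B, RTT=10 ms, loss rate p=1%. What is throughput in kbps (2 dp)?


Given: MSS = 1460 bytes, RTT = 10 ms, loss = 1%
RTT in seconds = 10 / 1000 = 0.01
Loss rate = 1% = 0.01
sqrt(loss) = sqrt(0.01) = 0.1
Throughput (bytes/s) = 1460 / (0.01 * 0.1) = 1460000.0000
Throughput (kbps) = 1460000.0000 * 8 / 1000 = 11680.000000 -> 11680.00 kbps (2 dp)

11680.00


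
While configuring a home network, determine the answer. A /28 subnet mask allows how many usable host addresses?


Given: subnet mask /28
Host bits = 32 - 28 = 4
Total addresses = 2^4 = 16
Usable hosts = 16 - 2 (network + broadcast) = 14

14


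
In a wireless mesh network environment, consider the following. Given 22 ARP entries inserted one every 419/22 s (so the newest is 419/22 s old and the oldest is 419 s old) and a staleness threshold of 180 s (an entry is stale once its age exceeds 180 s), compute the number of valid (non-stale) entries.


Ages are k * 419/22 s for k = 1..22 (spacing = 19.0455 s).
Entry k is valid iff k * 419/22 <= 180 iff k <= 22 * 180 / 419 = 9.4511
n_valid = floor(9.4511) = 9
(n_stale = 22 - 9 = 13)

9


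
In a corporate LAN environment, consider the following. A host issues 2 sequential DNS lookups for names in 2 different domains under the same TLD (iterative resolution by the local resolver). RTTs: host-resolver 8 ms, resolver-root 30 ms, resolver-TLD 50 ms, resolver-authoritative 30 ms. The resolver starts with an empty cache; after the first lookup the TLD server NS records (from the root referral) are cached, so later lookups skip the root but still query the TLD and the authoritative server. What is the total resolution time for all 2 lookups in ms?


Lookup 1 (cold cache): local + root + TLD + auth = 8 + 30 + 50 + 30 = 118 ms
Lookups 2..2 (TLD NS cached -> skip root; new domain -> still ask TLD and auth): local + TLD + auth = 8 + 50 + 30 = 88 ms each
Remaining 1 lookups: 1 * 88 = 88 ms
Total = 118 + 88 = 206 ms

206


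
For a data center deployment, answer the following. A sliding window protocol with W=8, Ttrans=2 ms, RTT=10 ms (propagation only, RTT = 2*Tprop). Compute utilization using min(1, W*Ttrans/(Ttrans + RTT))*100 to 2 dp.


Given: W = 8, Ttrans = 2 ms, RTT = 10 ms (= 2 * Tprop, Tprop = 5 ms)
Cycle time = Ttrans + RTT = 2 + 10 = 12 ms (first packet sent until its ACK returns)
W * Ttrans = 8 * 2 = 16 ms of sending per cycle
W * Ttrans / (Ttrans + RTT) = 16 / 12 = 1.333333
U = min(1, 1.333333) = 1.000000
U% = 100.00%

100.00


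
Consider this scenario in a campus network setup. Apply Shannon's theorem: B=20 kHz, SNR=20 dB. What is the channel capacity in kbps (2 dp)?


Given: B = 20 kHz, SNR = 20 dB
SNR linear = 10^(20/10) = 100
1 + SNR = 101
log2(101) = 6.6582114828
C = 20 * 1000 * 6.6582114828 = 133164.2297 bps
C = 133.164230 kbps -> 133.16 kbps (2 dp)

133.16


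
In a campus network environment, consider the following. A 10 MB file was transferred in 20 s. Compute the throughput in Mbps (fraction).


Given: file = 10 MB, time = 20 s
File in Mb = 10 * 8 = 80 Mb
Throughput = 80 / 20 Mbps
Throughput = 4 Mbps

4


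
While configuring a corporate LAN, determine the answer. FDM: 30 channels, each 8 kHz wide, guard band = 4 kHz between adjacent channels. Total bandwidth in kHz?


Given: 30 channels, 8 kHz each, guard = 4 kHz
Channel bandwidth = 30 * 8 = 240 kHz
Guard bands = 29 gaps * 4 kHz = 116 kHz
Total = 240 + 116 = 356 kHz

356


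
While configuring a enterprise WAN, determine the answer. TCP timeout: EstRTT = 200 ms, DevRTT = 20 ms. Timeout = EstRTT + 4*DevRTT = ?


Given: EstRTT = 200 ms, DevRTT = 20 ms
Timeout = EstRTT + 4 * DevRTT
4 * DevRTT = 4 * 20 = 80
Timeout = 200 + 80 = 280 ms

280


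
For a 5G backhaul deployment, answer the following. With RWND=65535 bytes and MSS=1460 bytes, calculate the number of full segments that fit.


Given: RWND = 65535 bytes, MSS = 1460 bytes
Full segments = floor(RWND / MSS)
Full segments = floor(65535 / 1460)
Full segments = floor(44.887) = 44

44


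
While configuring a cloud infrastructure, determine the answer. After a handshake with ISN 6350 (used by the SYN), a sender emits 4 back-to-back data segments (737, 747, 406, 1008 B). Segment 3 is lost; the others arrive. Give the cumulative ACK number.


SYN uses sequence number 6350; first data byte = ISN + 1 = 6351.
Segment 1: SEQ = 6351, len = 737 B, covers [6351, 7087]
Segment 2: SEQ = 7088, len = 747 B, covers [7088, 7834]
Segment 3: SEQ = 7835, len = 406 B, covers [7835, 8240] [LOST]
Segment 4: SEQ = 8241, len = 1008 B, covers [8241, 9248]
In-order data received: bytes [6351, 7834] (segments 1..2).
Segment 3 missing -> gap begins at byte 7835; later segments buffered out of order.
Cumulative ACK = next expected in-order byte = 6351 + 737 + 747 = 7835

7835


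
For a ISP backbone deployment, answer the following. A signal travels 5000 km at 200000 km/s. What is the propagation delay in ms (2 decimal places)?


Given: distance = 5000 km, speed = 200000 km/s
Delay = distance / speed = 5000 / 200000 seconds
Delay in ms = 5000 * 1000 / 200000
Delay = 25.0000 ms
Rounded to 2 dp = 25.00 ms

25.00


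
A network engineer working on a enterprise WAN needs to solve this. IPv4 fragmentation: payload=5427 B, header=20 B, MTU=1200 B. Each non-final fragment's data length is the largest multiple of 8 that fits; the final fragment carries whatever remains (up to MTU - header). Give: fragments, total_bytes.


Max data per non-final fragment = floor((MTU - header)/8)*8 = floor((1200 - 20)/8)*8 = floor(1180/8)*8 = 1176 B
Final fragment needs no 8-byte alignment: it can carry up to MTU - header = 1180 B
Non-final fragments needed = ceil((payload - 1180) / 1176) = ceil(4247/1176) = ceil(3.6114) = 4
Number of fragments = 4 + 1 = 5
Fragment sizes (data): 4 * 1176 B + 723 B (last, 723 <= 1180 OK)
Total bytes sent = payload + n_frags * header = 5427 + 5*20 = 5427 + 100 = 5527 B

5, 5527


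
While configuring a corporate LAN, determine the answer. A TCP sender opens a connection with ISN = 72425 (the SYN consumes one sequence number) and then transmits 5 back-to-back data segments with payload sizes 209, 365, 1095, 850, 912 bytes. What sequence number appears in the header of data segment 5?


The SYN occupies sequence number ISN = 72425, so the first data byte is ISN + 1 = 72426.
SEQ of data segment i = (ISN + 1) + sum of payload sizes of segments 1..i-1.
Segment 1: SEQ = 72426, payload = 209 bytes
Segment 2: SEQ = 72635, payload = 365 bytes
Segment 3: SEQ = 73000, payload = 1095 bytes
Segment 4: SEQ = 74095, payload = 850 bytes
Segment 5: SEQ = 74945, payload = 912 bytes
SEQ of segment 5 = 72426 + 209 + 365 + 1095 + 850 = 74945

74945


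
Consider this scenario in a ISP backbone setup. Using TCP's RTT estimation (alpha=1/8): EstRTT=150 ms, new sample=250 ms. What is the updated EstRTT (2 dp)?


Given: EstRTT = 150 ms, SampleRTT = 250 ms, alpha = 1/8
New EstRTT = (1 - alpha) * EstRTT + alpha * SampleRTT
(7/8) * 150 = 131.25
(1/8) * 250 = 31.25
New EstRTT = 131.25 + 31.25 = 162.5 ms -> 162.50 ms (2 dp)

162.50


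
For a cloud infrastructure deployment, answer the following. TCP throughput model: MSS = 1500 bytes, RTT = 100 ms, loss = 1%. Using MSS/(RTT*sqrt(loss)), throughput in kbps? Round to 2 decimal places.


Given: MSS = 1500 bytes, RTT = 100 ms, loss = 1%
RTT in seconds = 100 / 1000 = 0.1
Loss rate = 1% = 0.01
sqrt(loss) = sqrt(0.01) = 0.1
Throughput (bytes/s) = 1500 / (0.1 * 0.1) = 150000.0000
Throughput (kbps) = 150000.0000 * 8 / 1000 = 1200.000000 -> 1200.00 kbps (2 dp)

1200.00


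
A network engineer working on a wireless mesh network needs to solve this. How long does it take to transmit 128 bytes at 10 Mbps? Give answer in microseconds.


Given: packet = 128 bytes, bandwidth = 10 Mbps
Packet in bits = 128 * 8 = 1024 bits
Bandwidth = 10 * 10^6 = 10000000 bps
Time = 1024 / 10000000 seconds
Time in us = 1024 * 10^6 / 10000000 = 102.4

102.4


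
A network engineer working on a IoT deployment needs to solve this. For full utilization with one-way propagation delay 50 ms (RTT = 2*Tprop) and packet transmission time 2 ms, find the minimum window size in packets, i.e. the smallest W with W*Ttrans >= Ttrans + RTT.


Given: Ttrans = 2 ms, RTT = 100 ms (= 2 * Tprop, Tprop = 50 ms)
Time until first ACK returns = Ttrans + RTT = 2 + 100 = 102 ms
Need W * Ttrans >= Ttrans + RTT  ->  W >= (Ttrans + RTT) / Ttrans
(Ttrans + RTT) / Ttrans = 102 / 2 = 51
W_min = ceil(51) = 51

51


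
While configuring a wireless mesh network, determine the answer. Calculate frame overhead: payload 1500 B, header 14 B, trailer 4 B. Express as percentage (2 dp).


Given: payload = 1500 B, header = 14 B, trailer = 4 B
Overhead bytes = header + trailer = 14 + 4 = 18
Total frame = payload + overhead = 1500 + 18 = 1518
Overhead % = 18 / 1518 * 100 = 1.1858% -> 1.19% (2 dp)

1.19


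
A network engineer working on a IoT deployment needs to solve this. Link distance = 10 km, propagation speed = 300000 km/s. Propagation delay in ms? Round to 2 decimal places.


Given: distance = 10 km, speed = 300000 km/s
Delay = distance / speed = 10 / 300000 seconds
Delay in ms = 10 * 1000 / 300000
Delay = 0.0333 ms
Rounded to 2 dp = 0.03 ms

0.03


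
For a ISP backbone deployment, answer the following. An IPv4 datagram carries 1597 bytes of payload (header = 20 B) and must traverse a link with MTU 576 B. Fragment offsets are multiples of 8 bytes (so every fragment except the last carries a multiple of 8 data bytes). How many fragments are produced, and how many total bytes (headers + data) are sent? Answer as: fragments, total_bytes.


Max data per non-final fragment = floor((MTU - header)/8)*8 = floor((576 - 20)/8)*8 = floor(556/8)*8 = 552 B
Final fragment needs no 8-byte alignment: it can carry up to MTU - header = 556 B
Non-final fragments needed = ceil((payload - 556) / 552) = ceil(1041/552) = ceil(1.8859) = 2
Number of fragments = 2 + 1 = 3
Fragment sizes (data): 2 * 552 B + 493 B (last, 493 <= 556 OK)
Total bytes sent = payload + n_frags * header = 1597 + 3*20 = 1597 + 60 = 1657 B

3, 1657


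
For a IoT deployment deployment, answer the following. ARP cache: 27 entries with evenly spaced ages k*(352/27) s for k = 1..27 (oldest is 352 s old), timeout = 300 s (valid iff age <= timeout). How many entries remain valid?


Ages are k * 352/27 s for k = 1..27 (spacing = 13.0370 s).
Entry k is valid iff k * 352/27 <= 300 iff k <= 27 * 300 / 352 = 23.0114
n_valid = floor(23.0114) = 23
(n_stale = 27 - 23 = 4)

23


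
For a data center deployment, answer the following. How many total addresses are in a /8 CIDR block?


Given: CIDR prefix /8
Host bits = 32 - 8 = 24
Total addresses = 2^24 = 16777216

16777216


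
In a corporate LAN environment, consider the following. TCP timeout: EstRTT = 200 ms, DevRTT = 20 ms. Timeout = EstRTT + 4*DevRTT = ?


Given: EstRTT = 200 ms, DevRTT = 20 ms
Timeout = EstRTT + 4 * DevRTT
4 * DevRTT = 4 * 20 = 80
Timeout = 200 + 80 = 280 ms

280


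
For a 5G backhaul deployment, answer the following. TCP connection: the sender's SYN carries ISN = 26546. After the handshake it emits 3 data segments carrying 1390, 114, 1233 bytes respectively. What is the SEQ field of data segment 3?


The SYN occupies sequence number ISN = 26546, so the first data byte is ISN + 1 = 26547.
SEQ of data segment i = (ISN + 1) + sum of payload sizes of segments 1..i-1.
Segment 1: SEQ = 26547, payload = 1390 bytes
Segment 2: SEQ = 27937, payload = 114 bytes
Segment 3: SEQ = 28051, payload = 1233 bytes
SEQ of segment 3 = 26547 + 1390 + 114 = 28051

28051


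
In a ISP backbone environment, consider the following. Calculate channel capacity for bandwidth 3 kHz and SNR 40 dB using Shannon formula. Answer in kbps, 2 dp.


Given: B = 3 kHz, SNR = 40 dB
SNR linear = 10^(40/10) = 10000
1 + SNR = 10001
log2(10001) = 13.2878566418
C = 3 * 1000 * 13.2878566418 = 39863.5699 bps
C = 39.863570 kbps -> 39.86 kbps (2 dp)

39.86


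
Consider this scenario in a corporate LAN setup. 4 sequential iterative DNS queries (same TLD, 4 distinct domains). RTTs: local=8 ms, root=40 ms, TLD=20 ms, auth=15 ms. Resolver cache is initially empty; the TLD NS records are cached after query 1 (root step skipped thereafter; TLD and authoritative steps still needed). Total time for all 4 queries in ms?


Lookup 1 (cold cache): local + root + TLD + auth = 8 + 40 + 20 + 15 = 83 ms
Lookups 2..4 (TLD NS cached -> skip root; new domain -> still ask TLD and auth): local + TLD + auth = 8 + 20 + 15 = 43 ms each
Remaining 3 lookups: 3 * 43 = 129 ms
Total = 83 + 129 = 212 ms

212


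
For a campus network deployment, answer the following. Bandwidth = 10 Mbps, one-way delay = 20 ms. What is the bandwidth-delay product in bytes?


Given: bandwidth = 10 Mbps, delay = 20 ms
BDP in bits = 10 * 10^6 * 20 / 1000
BDP in bits = 200000
BDP in bytes = 200000 / 8 = 25000

25000


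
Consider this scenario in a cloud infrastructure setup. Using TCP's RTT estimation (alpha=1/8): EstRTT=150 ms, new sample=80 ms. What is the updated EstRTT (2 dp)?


Given: EstRTT = 150 ms, SampleRTT = 80 ms, alpha = 1/8
New EstRTT = (1 - alpha) * EstRTT + alpha * SampleRTT
(7/8) * 150 = 131.25
(1/8) * 80 = 10
New EstRTT = 131.25 + 10 = 141.25 ms -> 141.25 ms (2 dp)

141.25


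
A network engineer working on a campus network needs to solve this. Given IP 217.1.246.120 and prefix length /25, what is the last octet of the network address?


Given: IP = 217.1.246.120, prefix = /25
Subnet mask = 255.255.255.128
Last octet of IP: 120
Last octet of mask: 128
Network last octet = 120 AND 128 = 0

0


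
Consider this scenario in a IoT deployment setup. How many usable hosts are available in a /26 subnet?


Given: subnet mask /26
Host bits = 32 - 26 = 6
Total addresses = 2^6 = 64
Usable hosts = 64 - 2 (network + broadcast) = 62

62


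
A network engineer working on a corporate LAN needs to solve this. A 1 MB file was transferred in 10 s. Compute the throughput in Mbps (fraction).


Given: file = 1 MB, time = 10 s
File in Mb = 1 * 8 = 8 Mb
Throughput = 8 / 10 Mbps
Throughput = 4/5 Mbps

4/5


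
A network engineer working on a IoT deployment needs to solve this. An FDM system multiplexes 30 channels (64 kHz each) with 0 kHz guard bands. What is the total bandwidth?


Given: 30 channels, 64 kHz each, guard = 0 kHz
Channel bandwidth = 30 * 64 = 1920 kHz
Guard bands = 29 gaps * 0 kHz = 0 kHz
Total = 1920 + 0 = 1920 kHz

1920


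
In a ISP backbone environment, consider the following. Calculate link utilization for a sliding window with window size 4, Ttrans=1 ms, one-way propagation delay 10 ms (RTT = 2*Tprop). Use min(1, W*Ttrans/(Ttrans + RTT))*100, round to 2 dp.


Given: W = 4, Ttrans = 1 ms, RTT = 20 ms (= 2 * Tprop, Tprop = 10 ms)
Cycle time = Ttrans + RTT = 1 + 20 = 21 ms (first packet sent until its ACK returns)
W * Ttrans = 4 * 1 = 4 ms of sending per cycle
W * Ttrans / (Ttrans + RTT) = 4 / 21 = 0.190476
U = min(1, 0.190476) = 0.190476
U% = 19.05%

19.05


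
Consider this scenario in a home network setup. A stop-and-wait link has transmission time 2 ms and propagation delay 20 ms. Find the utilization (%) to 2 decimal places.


Given: Ttrans = 2 ms, Tprop = 20 ms
RTT = 2 * Tprop = 2 * 20 = 40 ms
U = Ttrans / (Ttrans + RTT)
U = 2 / (2 + 40)
U = 2 / 42 = 0.047619
U% = 4.76%

4.76


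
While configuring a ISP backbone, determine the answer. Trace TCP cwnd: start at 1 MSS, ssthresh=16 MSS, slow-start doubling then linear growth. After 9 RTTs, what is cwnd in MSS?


RTT 0: cwnd = 1 MSS (initial)
RTT 1: cwnd = 2 MSS (slow start, doubled)
RTT 2: cwnd = 4 MSS (slow start, doubled)
RTT 3: cwnd = 8 MSS (slow start, doubled)
RTT 4: cwnd = 16 MSS (slow start, doubled)
RTT 5: cwnd = 17 MSS (congestion avoidance, +1)
RTT 6: cwnd = 18 MSS (congestion avoidance, +1)
RTT 7: cwnd = 19 MSS (congestion avoidance, +1)
RTT 8: cwnd = 20 MSS (congestion avoidance, +1)
RTT 9: cwnd = 21 MSS (congestion avoidance, +1)

21


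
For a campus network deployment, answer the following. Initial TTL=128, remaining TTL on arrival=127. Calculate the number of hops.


Given: initial TTL = 128, received TTL = 127
Hops = initial TTL - received TTL
Hops = 128 - 127 = 1

1


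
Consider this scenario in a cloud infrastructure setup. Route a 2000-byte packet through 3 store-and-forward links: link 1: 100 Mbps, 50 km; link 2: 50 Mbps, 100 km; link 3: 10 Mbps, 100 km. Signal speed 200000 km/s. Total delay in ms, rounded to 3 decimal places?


Packet = 2000 bytes = 16000 bits. Store-and-forward: sum (t_trans + t_prop) per link.
Link 1: t_trans = 16000/(100*10^6) s = 0.1600 ms; t_prop = 50/200000 s = 0.2500 ms; subtotal = 0.4100 ms
Link 2: t_trans = 16000/(50*10^6) s = 0.3200 ms; t_prop = 100/200000 s = 0.5000 ms; subtotal = 0.8200 ms
Link 3: t_trans = 16000/(10*10^6) s = 1.6000 ms; t_prop = 100/200000 s = 0.5000 ms; subtotal = 2.1000 ms
End-to-end = 0.4100 + 0.8200 + 2.1000 = 3.3300 ms -> 3.330 ms (3 dp)

3.330


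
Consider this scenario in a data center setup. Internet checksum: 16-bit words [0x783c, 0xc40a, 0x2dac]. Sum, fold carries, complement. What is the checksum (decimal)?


Given words: [0x783c, 0xc40a, 0x2dac]
Step 1: Sum all words
Raw sum = 30780 + 50186 + 11692 = 92658
Step 2: Fold carry: (27122 + 1) = 27123
One's complement = ~27123 & 0xFFFF = 38412

38412


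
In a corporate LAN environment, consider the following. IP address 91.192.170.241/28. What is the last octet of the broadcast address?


Given: IP = 91.192.170.241, prefix = /28
Host bits = 32 - 28 = 4
Network last octet = 241 AND mask = 240
Host part size = 2^4 - 1 = 15
Broadcast last octet = 240 OR 15 = 255

255


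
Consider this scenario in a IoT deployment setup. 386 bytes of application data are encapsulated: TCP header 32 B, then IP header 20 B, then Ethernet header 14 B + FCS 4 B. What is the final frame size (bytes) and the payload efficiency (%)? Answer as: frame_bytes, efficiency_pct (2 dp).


TCP segment = 386 + 32 = 418 B
IP packet = 418 + 20 = 438 B
Ethernet frame = 438 + 14 + 4 = 456 B
Efficiency = app / frame = 386 / 456 = 0.846491 = 84.6491% -> 84.65% (2 dp)

456, 84.65


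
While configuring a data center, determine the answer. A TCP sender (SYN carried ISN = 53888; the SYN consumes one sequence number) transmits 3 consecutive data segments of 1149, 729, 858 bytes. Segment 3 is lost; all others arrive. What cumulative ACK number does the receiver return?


SYN uses sequence number 53888; first data byte = ISN + 1 = 53889.
Segment 1: SEQ = 53889, len = 1149 B, covers [53889, 55037]
Segment 2: SEQ = 55038, len = 729 B, covers [55038, 55766]
Segment 3: SEQ = 55767, len = 858 B, covers [55767, 56624] [LOST]
In-order data received: bytes [53889, 55766] (segments 1..2).
Segment 3 missing -> gap begins at byte 55767.
Cumulative ACK = next expected in-order byte = 53889 + 1149 + 729 = 55767

55767


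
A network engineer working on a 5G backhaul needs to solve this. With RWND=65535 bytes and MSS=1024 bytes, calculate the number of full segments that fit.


Given: RWND = 65535 bytes, MSS = 1024 bytes
Full segments = floor(RWND / MSS)
Full segments = floor(65535 / 1024)
Full segments = floor(63.999) = 63

63


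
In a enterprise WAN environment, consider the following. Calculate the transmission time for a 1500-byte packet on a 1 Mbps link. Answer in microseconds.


Given: packet = 1500 bytes, bandwidth = 1 Mbps
Packet in bits = 1500 * 8 = 12000 bits
Bandwidth = 1 * 10^6 = 1000000 bps
Time = 12000 / 1000000 seconds
Time in us = 12000 * 10^6 / 1000000 = 12000

12000


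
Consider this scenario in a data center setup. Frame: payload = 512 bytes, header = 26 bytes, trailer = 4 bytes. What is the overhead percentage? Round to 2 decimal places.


Given: payload = 512 B, header = 26 B, trailer = 4 B
Overhead bytes = header + trailer = 26 + 4 = 30
Total frame = payload + overhead = 512 + 30 = 542
Overhead % = 30 / 542 * 100 = 5.5351% -> 5.54% (2 dp)

5.54


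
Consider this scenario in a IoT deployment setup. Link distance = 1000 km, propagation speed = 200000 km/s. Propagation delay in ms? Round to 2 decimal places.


Given: distance = 1000 km, speed = 200000 km/s
Delay = distance / speed = 1000 / 200000 seconds
Delay in ms = 1000 * 1000 / 200000
Delay = 5.0000 ms
Rounded to 2 dp = 5.00 ms

5.00


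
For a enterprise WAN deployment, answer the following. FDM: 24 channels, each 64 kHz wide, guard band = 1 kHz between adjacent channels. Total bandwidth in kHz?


Given: 24 channels, 64 kHz each, guard = 1 kHz
Channel bandwidth = 24 * 64 = 1536 kHz
Guard bands = 23 gaps * 1 kHz = 23 kHz
Total = 1536 + 23 = 1559 kHz

1559


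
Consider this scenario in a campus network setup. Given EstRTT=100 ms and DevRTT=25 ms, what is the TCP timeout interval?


Given: EstRTT = 100 ms, DevRTT = 25 ms
Timeout = EstRTT + 4 * DevRTT
4 * DevRTT = 4 * 25 = 100
Timeout = 100 + 100 = 200 ms

200


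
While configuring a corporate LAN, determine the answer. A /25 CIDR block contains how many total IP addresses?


Given: CIDR prefix /25
Host bits = 32 - 25 = 7
Total addresses = 2^7 = 128

128


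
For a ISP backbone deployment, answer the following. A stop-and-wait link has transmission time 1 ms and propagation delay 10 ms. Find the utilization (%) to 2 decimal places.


Given: Ttrans = 1 ms, Tprop = 10 ms
RTT = 2 * Tprop = 2 * 10 = 20 ms
U = Ttrans / (Ttrans + RTT)
U = 1 / (1 + 20)
U = 1 / 21 = 0.047619
U% = 4.76%

4.76
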